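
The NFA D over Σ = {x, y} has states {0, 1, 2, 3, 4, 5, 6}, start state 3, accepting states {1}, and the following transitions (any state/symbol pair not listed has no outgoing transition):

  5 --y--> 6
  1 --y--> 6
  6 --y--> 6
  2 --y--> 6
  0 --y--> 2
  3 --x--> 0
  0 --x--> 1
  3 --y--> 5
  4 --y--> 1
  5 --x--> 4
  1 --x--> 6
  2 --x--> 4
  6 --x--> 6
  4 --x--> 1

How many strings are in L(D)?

The useful subgraph on states {0, 1, 2, 3, 4, 5} is acyclic, so L(D) is finite; the longest accepting path visits 5 useful states, giving maximum string length 4.
Counting accepting paths from 3 by length: 1 of length 2, 2 of length 3, 2 of length 4. Total 5.

5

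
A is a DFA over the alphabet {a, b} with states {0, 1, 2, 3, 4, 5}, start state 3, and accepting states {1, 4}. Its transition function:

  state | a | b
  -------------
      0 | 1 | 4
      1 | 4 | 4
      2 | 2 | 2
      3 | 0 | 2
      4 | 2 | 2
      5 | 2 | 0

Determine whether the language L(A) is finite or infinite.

The useful states (reachable from 3 and able to reach an accepting state) are {0, 1, 3, 4}.
Restricted to these states the transition graph has no cycle, so every accepting path has bounded length and L is finite.

finite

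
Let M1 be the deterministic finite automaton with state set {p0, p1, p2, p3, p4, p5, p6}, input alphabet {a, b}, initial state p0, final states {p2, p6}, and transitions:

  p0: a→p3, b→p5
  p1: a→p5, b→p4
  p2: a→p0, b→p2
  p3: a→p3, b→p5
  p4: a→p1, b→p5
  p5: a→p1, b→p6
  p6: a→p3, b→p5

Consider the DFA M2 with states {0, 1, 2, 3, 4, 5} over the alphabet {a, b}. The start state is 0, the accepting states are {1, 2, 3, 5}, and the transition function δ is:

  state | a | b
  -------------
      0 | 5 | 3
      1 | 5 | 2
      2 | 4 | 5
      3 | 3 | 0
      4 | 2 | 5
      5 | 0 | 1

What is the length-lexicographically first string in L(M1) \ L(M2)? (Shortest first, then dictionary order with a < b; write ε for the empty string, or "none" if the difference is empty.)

The string bb is accepted by M1 but not by M2.
No shorter string lies in the difference, and bb is the lexicographically first length-2 string in L(M1) \ L(M2).

bb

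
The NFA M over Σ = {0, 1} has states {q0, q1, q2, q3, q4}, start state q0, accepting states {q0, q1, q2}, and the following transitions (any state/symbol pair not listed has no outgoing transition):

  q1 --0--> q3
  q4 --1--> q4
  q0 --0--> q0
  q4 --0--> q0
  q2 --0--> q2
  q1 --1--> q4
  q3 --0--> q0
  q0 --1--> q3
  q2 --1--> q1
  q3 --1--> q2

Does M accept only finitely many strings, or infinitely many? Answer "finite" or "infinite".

State q0 is reachable from the start and can reach an accepting state, and it lies on the cycle q0 → q0.
Traversing that cycle any number of times yields accepted strings of unbounded length, so the language is infinite.

infinite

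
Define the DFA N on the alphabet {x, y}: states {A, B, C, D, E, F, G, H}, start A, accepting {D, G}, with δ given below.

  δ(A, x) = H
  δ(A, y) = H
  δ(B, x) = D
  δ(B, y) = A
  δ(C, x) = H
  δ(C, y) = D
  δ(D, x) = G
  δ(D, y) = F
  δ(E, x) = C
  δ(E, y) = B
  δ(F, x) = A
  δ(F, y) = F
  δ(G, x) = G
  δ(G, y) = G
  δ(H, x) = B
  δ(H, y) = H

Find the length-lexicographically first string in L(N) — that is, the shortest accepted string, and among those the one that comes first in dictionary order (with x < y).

xxx

A breadth-first search from A reaches an accepting state first via the path A → H → B → D on input xxx.
No string of length < 3 is accepted (BFS exhausts all shorter strings without reaching an accepting state), and xxx is the lexicographically least accepting string of length 3.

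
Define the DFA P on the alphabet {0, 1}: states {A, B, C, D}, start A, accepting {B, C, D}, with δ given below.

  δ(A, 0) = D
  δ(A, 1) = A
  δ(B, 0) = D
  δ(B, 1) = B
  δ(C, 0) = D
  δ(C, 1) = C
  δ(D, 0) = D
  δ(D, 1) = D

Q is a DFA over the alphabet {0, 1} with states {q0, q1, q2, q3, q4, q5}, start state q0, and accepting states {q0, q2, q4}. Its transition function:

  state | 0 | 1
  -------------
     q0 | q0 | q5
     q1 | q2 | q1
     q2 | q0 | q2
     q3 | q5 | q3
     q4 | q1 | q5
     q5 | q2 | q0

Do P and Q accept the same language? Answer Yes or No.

No

The string 01 is accepted by P but rejected by Q.
So L(P) ≠ L(Q).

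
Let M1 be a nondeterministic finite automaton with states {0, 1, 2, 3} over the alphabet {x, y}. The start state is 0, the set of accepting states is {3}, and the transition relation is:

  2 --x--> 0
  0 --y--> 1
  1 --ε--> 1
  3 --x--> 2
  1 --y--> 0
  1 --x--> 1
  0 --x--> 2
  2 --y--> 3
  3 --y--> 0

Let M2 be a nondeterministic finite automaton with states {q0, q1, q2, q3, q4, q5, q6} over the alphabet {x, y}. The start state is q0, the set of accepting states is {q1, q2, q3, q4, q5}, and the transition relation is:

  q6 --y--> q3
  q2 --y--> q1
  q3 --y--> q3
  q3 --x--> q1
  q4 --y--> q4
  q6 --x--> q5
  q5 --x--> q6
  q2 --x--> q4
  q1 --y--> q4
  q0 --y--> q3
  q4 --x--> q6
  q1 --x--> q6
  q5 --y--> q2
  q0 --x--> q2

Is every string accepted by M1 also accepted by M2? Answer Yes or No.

Yes

Exploring the product automaton M1 × M2 from the start pair (0, q0), following both machines on each input symbol, reaches 22 state pairs: (0, q0), (2, q2), (1, q3), (0, q4), (3, q1), (1, q1), (0, q3), (2, q6), (1, q4), (1, q6), (2, q1), (0, q5), (3, q3), (1, q5), (0, q6), (3, q4), (1, q2), (0, q2), (2, q5), (0, q1), (2, q4), (3, q2).
M1 accepts in {3} and M2 accepts in {q1, q2, q3, q4, q5}. The reachable pairs whose M1-component is accepting are (3, q1), (3, q3), (3, q4), (3, q2); in each of them the M2-component is accepting too, so the product for L(M1) \ L(M2) (M1-component accepting, M2-component rejecting) has no reachable accepting pair and the difference is empty.
Hence every string in L(M1) is also in L(M2).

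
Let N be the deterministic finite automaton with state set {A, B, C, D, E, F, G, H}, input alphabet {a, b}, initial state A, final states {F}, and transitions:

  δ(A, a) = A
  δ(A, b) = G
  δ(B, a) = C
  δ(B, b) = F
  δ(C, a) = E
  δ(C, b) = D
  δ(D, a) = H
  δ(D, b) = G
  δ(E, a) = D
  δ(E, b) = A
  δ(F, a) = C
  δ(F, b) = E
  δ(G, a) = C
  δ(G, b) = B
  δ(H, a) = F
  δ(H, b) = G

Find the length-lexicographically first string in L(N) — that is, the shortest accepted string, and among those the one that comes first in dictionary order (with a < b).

bbb

A breadth-first search from A reaches an accepting state first via the path A → G → B → F on input bbb.
No string of length < 3 is accepted (BFS exhausts all shorter strings without reaching an accepting state), and bbb is the lexicographically least accepting string of length 3.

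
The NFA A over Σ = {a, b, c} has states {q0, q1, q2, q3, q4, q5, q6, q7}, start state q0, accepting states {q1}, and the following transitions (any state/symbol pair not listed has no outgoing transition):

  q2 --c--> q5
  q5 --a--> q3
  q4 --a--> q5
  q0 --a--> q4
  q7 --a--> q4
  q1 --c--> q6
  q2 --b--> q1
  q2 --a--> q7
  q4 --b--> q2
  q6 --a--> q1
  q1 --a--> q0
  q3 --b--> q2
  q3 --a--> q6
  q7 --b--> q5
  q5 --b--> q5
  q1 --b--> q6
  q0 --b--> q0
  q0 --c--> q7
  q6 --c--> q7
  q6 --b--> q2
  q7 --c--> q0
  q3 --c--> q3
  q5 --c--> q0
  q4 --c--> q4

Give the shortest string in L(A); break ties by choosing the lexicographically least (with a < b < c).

A breadth-first search from q0 reaches an accepting state first via the path q0 → q4 → q2 → q1 on input abb.
No string of length < 3 is accepted (BFS exhausts all shorter strings without reaching an accepting state), and abb is the lexicographically least accepting string of length 3.

abb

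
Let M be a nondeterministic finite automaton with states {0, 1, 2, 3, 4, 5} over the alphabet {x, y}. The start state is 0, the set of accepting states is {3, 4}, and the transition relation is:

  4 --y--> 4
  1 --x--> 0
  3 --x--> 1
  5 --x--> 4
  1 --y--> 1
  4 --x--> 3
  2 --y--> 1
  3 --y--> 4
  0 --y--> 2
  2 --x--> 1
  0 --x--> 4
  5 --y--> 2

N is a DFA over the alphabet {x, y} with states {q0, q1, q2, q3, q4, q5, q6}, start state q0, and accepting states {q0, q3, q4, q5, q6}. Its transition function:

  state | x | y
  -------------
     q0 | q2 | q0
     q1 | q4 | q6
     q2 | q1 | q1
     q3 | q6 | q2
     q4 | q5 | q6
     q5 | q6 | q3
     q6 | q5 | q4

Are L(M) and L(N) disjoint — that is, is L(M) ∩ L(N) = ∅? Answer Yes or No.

The string xxy is accepted by both M and N.
Hence L(M) ∩ L(N) ≠ ∅.

No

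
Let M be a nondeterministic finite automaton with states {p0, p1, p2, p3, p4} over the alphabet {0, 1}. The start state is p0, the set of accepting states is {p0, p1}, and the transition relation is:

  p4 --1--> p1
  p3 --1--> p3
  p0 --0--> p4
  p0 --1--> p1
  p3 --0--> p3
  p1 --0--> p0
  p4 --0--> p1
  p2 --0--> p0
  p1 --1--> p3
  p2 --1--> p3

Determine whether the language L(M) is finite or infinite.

infinite

State p0 is reachable from the start and can reach an accepting state, and it lies on the cycle p0 → p1 → p0.
Traversing that cycle any number of times yields accepted strings of unbounded length, so the language is infinite.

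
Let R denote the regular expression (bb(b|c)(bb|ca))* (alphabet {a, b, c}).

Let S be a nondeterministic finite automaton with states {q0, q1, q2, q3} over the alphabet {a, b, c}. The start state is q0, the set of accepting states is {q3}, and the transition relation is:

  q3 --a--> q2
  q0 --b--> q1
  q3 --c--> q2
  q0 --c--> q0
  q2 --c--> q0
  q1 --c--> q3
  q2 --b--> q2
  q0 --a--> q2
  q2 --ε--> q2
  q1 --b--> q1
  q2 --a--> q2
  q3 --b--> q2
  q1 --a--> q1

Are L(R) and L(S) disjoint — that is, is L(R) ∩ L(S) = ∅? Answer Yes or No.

Converting the expression R to a DFA (subset construction, then merging equivalent states) gives the minimal DFA with states {r0, r1, r2, r3, r4, r5, r6}, start state r0, accepting states {r0} and transitions r0: a→r1, b→r2, c→r1; r1: a→r1, b→r1, c→r1; r2: a→r1, b→r3, c→r1; r3: a→r1, b→r4, c→r4; r4: a→r1, b→r5, c→r6; r5: a→r1, b→r0, c→r1; r6: a→r0, b→r1, c→r1.
Exploring the product automaton R × S from the start pair (r0, q0), following both machines on each input symbol, reaches 20 state pairs: (r0, q0), (r1, q2), (r2, q1), (r1, q0), (r1, q1), (r3, q1), (r1, q3), (r4, q1), (r4, q3), (r5, q1), (r6, q3), (r5, q2), (r6, q2), (r0, q1), (r0, q2), (r2, q2), (r3, q2), (r4, q2), (r4, q0), (r6, q0).
R accepts in {r0} and S accepts in {q3}; no reachable pair has both components accepting, so no string drives both machines to acceptance simultaneously and L(R) ∩ L(S) = ∅.
So no string is accepted by both, and the intersection is empty.

Yes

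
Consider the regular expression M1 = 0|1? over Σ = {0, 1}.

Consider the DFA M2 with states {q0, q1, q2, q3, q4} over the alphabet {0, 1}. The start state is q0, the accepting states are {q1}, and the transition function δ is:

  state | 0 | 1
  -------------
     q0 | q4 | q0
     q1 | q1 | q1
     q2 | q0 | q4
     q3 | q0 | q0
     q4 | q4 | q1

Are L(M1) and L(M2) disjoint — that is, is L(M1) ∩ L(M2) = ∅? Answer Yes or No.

Yes

Converting the expression M1 to a DFA (subset construction, then merging equivalent states) gives the minimal DFA with states {r0, r1, r2}, start state r0, accepting states {r0, r1} and transitions r0: 0→r1, 1→r1; r1: 0→r2, 1→r2; r2: 0→r2, 1→r2.
Exploring the product automaton M1 × M2 from the start pair (r0, q0), following both machines on each input symbol, reaches 6 state pairs: (r0, q0), (r1, q4), (r1, q0), (r2, q4), (r2, q1), (r2, q0).
M1 accepts in {r0, r1} and M2 accepts in {q1}; no reachable pair has both components accepting, so no string drives both machines to acceptance simultaneously and L(M1) ∩ L(M2) = ∅.
So no string is accepted by both, and the intersection is empty.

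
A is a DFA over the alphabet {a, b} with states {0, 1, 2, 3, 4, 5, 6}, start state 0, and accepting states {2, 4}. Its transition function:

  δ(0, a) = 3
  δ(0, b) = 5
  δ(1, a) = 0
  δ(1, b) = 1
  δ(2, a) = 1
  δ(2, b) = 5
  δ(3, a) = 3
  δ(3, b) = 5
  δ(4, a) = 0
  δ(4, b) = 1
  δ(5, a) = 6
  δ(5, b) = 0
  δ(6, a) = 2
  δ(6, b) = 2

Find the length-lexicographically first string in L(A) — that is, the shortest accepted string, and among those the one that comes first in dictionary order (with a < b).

baa

A breadth-first search from 0 reaches an accepting state first via the path 0 → 5 → 6 → 2 on input baa.
No string of length < 3 is accepted (BFS exhausts all shorter strings without reaching an accepting state), and baa is the lexicographically least accepting string of length 3.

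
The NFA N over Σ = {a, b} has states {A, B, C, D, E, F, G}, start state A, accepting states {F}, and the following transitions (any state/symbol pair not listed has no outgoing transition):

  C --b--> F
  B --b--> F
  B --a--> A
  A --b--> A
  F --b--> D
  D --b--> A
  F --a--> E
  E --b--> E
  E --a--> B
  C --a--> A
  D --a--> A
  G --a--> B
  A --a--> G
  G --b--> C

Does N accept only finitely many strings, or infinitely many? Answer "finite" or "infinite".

infinite

State A is reachable from the start and can reach an accepting state, and it lies on the cycle A → A.
Traversing that cycle any number of times yields accepted strings of unbounded length, so the language is infinite.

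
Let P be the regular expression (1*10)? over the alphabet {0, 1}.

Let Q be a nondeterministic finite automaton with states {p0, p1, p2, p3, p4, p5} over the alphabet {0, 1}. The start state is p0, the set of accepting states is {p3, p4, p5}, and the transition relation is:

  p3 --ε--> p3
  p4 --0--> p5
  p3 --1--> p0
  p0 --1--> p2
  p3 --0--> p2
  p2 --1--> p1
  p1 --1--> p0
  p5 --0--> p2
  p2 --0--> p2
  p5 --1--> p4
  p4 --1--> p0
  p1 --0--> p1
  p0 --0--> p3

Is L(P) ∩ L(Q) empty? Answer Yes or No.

The string 1110 is accepted by both P and Q.
Hence L(P) ∩ L(Q) ≠ ∅.

No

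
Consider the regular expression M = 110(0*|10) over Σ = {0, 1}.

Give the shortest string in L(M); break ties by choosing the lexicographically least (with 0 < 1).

By inspection of the expression, no string of length less than 3 matches, and 110 is the lexicographically first match of length 3.

110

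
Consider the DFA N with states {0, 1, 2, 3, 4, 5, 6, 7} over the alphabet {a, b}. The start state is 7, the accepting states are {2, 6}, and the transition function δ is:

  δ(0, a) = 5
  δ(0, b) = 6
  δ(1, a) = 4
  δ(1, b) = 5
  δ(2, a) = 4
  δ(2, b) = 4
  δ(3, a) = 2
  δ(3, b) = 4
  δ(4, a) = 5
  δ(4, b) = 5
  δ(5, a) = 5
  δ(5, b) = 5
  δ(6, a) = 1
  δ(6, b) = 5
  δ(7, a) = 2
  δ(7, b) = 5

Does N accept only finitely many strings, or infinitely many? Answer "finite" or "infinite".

finite

The useful states (reachable from 7 and able to reach an accepting state) are {2, 7}.
Restricted to these states the transition graph has no cycle, so every accepting path has bounded length and L is finite.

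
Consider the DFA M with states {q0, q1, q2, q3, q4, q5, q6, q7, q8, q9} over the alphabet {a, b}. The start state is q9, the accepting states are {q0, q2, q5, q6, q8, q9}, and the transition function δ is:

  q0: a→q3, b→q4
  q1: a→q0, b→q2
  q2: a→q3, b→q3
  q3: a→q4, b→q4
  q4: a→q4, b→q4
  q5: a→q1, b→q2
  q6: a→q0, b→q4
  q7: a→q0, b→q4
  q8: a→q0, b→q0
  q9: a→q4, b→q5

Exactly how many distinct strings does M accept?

5

The useful subgraph on states {q0, q1, q2, q5, q9} is acyclic, so L(M) is finite; the longest accepting path visits 4 useful states, giving maximum string length 3.
Counting accepting paths from q9 by length: 1 of length 0, 1 of length 1, 1 of length 2, 2 of length 3. Total 5.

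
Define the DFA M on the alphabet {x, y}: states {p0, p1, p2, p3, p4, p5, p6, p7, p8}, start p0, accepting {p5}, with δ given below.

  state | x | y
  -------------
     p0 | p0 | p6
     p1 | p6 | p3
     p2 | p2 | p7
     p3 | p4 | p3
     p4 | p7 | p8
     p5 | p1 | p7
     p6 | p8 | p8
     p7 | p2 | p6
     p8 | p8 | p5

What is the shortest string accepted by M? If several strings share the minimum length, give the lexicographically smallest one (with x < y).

yxy

A breadth-first search from p0 reaches an accepting state first via the path p0 → p6 → p8 → p5 on input yxy.
No string of length < 3 is accepted (BFS exhausts all shorter strings without reaching an accepting state), and yxy is the lexicographically least accepting string of length 3.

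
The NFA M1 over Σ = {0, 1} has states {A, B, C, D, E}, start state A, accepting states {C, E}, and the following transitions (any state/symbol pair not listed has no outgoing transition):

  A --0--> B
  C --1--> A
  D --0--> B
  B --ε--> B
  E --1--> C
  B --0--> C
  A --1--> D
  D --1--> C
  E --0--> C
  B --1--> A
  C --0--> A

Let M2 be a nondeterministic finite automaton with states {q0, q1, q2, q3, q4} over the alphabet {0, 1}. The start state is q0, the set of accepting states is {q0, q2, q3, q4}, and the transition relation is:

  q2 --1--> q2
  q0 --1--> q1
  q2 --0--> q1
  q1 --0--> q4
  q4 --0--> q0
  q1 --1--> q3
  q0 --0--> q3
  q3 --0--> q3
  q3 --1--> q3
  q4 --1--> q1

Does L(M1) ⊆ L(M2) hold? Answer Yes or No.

Yes

Exploring the product automaton M1 × M2 from the start pair (A, q0), following both machines on each input symbol, reaches 9 state pairs: (A, q0), (B, q3), (D, q1), (C, q3), (A, q3), (B, q4), (D, q3), (C, q0), (A, q1).
M1 accepts in {C, E} and M2 accepts in {q0, q2, q3, q4}. The reachable pairs whose M1-component is accepting are (C, q3), (C, q0); in each of them the M2-component is accepting too, so the product for L(M1) \ L(M2) (M1-component accepting, M2-component rejecting) has no reachable accepting pair and the difference is empty.
Hence every string in L(M1) is also in L(M2).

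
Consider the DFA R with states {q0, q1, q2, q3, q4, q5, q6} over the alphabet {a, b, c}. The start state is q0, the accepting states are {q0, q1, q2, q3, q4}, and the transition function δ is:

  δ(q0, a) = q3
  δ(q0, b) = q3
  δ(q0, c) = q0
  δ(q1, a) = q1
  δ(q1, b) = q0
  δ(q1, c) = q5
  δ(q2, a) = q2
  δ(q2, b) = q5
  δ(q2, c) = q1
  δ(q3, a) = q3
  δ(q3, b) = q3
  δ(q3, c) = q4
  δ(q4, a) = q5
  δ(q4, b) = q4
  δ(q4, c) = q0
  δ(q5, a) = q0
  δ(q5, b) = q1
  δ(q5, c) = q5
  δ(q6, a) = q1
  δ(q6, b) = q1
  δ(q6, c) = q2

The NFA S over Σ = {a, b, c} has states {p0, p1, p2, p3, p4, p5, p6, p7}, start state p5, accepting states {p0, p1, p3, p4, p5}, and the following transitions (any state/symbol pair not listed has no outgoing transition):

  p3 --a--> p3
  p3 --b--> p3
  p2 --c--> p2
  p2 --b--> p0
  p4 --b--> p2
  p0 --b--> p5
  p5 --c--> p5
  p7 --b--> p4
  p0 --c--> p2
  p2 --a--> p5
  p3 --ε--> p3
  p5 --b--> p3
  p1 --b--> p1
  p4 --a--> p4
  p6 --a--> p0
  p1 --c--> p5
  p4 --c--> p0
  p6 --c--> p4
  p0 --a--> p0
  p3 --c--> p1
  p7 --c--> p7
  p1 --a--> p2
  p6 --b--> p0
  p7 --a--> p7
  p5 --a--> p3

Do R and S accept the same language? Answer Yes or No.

Exploring the product automaton R × S from the start pair (q0, p5), following both machines on each input symbol, reaches 5 state pairs: (q0, p5), (q3, p3), (q4, p1), (q5, p2), (q1, p0).
R accepts in {q0, q1, q2, q3, q4} and S accepts in {p0, p1, p3, p4, p5}. In every reachable pair the two components are either both accepting — (q0, p5), (q3, p3), (q4, p1), (q1, p0) — or both non-accepting, so no string is accepted by exactly one of the machines: L(R) \ L(S) and L(S) \ L(R) are both empty.
Hence every string is accepted by R iff it is accepted by S, and the two languages coincide.

Yes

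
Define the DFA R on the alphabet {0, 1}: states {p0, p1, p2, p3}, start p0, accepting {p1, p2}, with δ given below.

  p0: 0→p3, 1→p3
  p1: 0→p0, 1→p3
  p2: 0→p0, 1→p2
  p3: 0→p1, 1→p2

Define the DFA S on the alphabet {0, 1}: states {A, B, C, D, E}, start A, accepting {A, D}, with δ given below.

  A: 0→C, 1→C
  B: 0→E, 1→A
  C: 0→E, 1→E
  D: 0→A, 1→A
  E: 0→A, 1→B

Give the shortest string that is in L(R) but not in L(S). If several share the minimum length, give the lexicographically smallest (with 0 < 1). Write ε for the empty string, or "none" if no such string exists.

The string 00 is accepted by R but not by S.
No shorter string lies in the difference, and 00 is the lexicographically first length-2 string in L(R) \ L(S).

00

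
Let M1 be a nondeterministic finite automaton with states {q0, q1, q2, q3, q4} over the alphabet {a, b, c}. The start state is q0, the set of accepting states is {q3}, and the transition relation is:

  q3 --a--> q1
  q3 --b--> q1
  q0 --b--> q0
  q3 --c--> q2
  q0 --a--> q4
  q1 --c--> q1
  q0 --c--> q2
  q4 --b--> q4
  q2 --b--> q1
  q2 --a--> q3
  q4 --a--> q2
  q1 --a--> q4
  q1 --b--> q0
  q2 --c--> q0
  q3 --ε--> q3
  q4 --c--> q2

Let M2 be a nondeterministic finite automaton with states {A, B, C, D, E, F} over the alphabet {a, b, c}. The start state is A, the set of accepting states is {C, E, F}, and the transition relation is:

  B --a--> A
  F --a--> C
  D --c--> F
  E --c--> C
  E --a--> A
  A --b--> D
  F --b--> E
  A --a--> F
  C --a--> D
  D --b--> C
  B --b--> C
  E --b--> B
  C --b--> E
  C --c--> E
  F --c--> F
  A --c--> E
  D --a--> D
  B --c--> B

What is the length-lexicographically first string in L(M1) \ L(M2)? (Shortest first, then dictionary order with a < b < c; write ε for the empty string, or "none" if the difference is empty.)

ca

The string ca is accepted by M1 but not by M2.
No shorter string lies in the difference, and ca is the lexicographically first length-2 string in L(M1) \ L(M2).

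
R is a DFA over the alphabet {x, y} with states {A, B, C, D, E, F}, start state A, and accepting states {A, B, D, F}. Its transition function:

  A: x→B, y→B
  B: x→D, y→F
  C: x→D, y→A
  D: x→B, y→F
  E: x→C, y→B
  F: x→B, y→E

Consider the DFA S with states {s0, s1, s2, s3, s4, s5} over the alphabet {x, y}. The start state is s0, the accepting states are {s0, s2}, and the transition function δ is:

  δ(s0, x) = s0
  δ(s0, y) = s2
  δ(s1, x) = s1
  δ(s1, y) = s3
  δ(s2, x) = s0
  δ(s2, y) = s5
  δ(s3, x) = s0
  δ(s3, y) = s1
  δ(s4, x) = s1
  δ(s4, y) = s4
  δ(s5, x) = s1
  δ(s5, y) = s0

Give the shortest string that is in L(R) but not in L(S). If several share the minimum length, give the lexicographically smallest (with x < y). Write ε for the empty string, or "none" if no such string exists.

The string yy is accepted by R but not by S.
No shorter string lies in the difference, and yy is the lexicographically first length-2 string in L(R) \ L(S).

yy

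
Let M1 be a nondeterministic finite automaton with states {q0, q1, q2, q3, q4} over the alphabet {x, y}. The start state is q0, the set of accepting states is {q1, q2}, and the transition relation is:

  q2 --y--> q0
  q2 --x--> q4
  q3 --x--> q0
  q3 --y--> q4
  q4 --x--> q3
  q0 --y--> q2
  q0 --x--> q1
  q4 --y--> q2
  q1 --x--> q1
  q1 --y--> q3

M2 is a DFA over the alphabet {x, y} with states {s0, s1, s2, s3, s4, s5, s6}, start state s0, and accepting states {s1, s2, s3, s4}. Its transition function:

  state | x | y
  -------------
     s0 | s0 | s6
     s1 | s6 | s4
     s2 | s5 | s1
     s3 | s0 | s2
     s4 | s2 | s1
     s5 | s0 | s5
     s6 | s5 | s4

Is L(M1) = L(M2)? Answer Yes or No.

The string x is accepted by M1 but rejected by M2.
So L(M1) ≠ L(M2).

No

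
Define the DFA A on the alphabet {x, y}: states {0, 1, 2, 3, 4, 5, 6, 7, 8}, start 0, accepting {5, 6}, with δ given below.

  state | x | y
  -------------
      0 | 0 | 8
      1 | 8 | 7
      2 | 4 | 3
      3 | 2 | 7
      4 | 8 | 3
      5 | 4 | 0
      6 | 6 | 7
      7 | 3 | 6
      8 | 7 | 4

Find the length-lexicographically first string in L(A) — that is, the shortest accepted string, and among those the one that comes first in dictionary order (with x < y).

yxy

A breadth-first search from 0 reaches an accepting state first via the path 0 → 8 → 7 → 6 on input yxy.
No string of length < 3 is accepted (BFS exhausts all shorter strings without reaching an accepting state), and yxy is the lexicographically least accepting string of length 3.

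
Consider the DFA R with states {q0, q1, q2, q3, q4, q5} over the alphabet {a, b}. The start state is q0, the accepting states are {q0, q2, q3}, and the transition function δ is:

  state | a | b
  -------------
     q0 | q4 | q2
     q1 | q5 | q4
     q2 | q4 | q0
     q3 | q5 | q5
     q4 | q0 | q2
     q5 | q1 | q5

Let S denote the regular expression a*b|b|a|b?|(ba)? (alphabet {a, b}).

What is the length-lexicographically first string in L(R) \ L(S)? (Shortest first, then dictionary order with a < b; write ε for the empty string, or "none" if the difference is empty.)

The string aa is accepted by R but not by S.
No shorter string lies in the difference, and aa is the lexicographically first length-2 string in L(R) \ L(S).

aa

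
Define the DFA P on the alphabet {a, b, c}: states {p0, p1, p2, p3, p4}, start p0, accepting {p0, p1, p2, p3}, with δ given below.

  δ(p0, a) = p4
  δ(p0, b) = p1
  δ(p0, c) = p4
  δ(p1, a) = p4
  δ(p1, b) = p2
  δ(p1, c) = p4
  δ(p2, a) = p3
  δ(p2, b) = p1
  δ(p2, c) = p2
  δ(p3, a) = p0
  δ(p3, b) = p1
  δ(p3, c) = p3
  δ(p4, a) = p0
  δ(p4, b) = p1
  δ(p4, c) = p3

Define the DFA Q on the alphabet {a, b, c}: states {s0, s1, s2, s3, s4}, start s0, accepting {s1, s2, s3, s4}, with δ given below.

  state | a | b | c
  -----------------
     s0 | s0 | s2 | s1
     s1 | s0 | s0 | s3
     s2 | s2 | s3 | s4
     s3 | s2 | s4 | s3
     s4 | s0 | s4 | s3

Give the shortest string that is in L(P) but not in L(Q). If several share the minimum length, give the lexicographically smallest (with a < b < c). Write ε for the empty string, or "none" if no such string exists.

ε

The empty string ε is accepted by P but not by Q.
Since ε is the unique shortest string, it is the required witness.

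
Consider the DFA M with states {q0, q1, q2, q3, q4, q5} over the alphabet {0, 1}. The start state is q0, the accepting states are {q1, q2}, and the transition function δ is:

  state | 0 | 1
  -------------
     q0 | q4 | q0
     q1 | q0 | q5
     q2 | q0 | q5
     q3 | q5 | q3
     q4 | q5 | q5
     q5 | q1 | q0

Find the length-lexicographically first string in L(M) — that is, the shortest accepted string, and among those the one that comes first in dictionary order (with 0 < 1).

A breadth-first search from q0 reaches an accepting state first via the path q0 → q4 → q5 → q1 on input 000.
No string of length < 3 is accepted (BFS exhausts all shorter strings without reaching an accepting state), and 000 is the lexicographically least accepting string of length 3.

000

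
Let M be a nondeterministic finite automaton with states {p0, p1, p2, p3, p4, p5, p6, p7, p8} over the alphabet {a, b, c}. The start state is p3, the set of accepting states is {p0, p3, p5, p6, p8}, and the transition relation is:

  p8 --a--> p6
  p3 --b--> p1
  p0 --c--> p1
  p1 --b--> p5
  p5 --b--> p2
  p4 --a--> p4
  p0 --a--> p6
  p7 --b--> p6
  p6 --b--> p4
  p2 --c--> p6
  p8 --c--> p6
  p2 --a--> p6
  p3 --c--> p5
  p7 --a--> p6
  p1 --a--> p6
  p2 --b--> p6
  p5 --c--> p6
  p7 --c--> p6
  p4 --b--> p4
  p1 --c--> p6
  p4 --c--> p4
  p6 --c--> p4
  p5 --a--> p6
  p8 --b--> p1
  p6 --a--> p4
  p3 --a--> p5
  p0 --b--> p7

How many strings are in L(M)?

The useful subgraph on states {p1, p2, p3, p5, p6} is acyclic, so L(M) is finite; the longest accepting path visits 5 useful states, giving maximum string length 4.
Counting accepting paths from p3 by length: 1 of length 0, 2 of length 1, 7 of length 2, 8 of length 3, 3 of length 4. Total 21.

21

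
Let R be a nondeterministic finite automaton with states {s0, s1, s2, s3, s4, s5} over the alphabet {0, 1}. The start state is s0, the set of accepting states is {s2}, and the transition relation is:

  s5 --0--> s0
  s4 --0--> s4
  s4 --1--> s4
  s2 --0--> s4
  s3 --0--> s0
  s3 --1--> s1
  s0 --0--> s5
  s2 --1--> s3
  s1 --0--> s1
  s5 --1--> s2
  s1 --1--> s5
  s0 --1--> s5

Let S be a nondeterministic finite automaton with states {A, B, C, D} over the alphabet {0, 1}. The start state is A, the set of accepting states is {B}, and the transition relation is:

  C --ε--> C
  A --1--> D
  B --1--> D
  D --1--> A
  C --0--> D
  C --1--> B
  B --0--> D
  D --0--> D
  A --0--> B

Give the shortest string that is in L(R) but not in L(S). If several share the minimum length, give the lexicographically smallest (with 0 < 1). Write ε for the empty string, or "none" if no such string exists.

The string 01 is accepted by R but not by S.
No shorter string lies in the difference, and 01 is the lexicographically first length-2 string in L(R) \ L(S).

01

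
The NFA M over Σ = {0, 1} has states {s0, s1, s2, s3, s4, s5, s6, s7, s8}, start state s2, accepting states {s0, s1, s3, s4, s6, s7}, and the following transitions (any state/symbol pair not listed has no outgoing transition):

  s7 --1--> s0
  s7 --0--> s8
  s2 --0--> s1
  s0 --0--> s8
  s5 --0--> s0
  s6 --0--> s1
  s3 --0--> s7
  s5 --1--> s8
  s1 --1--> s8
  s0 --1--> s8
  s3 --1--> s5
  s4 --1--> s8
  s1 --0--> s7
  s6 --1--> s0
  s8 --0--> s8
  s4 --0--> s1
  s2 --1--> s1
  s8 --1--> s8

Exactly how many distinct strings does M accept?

The useful subgraph on states {s0, s1, s2, s7} is acyclic, so L(M) is finite; the longest accepting path visits 4 useful states, giving maximum string length 3.
Counting accepting paths from s2 by length: 2 of length 1, 2 of length 2, 2 of length 3. Total 6.

6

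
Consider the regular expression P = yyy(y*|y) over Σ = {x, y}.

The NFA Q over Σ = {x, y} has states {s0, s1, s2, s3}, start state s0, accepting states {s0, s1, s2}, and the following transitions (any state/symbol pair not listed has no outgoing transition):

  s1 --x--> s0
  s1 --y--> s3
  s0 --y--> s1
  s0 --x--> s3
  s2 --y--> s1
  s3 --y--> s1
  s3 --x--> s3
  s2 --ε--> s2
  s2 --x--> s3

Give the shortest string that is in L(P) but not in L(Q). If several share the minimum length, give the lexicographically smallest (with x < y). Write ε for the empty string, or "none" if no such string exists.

yyyy

The string yyyy is accepted by P but not by Q.
No shorter string lies in the difference, and yyyy is the lexicographically first length-4 string in L(P) \ L(Q).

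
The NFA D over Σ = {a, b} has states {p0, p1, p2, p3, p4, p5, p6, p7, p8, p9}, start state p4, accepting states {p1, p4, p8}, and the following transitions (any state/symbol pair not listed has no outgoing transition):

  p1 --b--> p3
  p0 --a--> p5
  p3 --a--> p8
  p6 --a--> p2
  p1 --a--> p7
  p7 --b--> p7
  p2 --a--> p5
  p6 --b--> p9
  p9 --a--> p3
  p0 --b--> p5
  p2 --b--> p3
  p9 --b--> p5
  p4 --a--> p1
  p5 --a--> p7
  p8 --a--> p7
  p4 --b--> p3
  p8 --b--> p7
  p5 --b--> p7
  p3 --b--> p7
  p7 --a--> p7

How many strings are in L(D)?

4

The useful subgraph on states {p1, p3, p4, p8} is acyclic, so L(D) is finite; the longest accepting path visits 4 useful states, giving maximum string length 3.
Counting accepting paths from p4 by length: 1 of length 0, 1 of length 1, 1 of length 2, 1 of length 3. Total 4.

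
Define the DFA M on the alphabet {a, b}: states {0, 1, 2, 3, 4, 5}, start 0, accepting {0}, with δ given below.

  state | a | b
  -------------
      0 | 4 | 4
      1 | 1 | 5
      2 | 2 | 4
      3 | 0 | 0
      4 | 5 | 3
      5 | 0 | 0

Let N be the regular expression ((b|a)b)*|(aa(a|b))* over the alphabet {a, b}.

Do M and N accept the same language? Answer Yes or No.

No

The string aba is accepted by M but rejected by N.
So L(M) ≠ L(N).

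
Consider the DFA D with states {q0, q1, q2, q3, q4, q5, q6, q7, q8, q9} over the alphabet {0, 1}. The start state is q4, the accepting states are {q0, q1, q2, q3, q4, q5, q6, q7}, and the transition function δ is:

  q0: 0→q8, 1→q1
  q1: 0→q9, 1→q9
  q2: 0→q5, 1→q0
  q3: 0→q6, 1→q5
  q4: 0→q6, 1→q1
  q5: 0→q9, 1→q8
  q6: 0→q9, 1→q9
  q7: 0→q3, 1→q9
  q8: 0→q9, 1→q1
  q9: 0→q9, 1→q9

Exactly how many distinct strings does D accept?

The useful subgraph on states {q1, q4, q6} is acyclic, so L(D) is finite; the longest accepting path visits 2 useful states, giving maximum string length 1.
Counting accepting paths from q4 by length: 1 of length 0, 2 of length 1. Total 3.

3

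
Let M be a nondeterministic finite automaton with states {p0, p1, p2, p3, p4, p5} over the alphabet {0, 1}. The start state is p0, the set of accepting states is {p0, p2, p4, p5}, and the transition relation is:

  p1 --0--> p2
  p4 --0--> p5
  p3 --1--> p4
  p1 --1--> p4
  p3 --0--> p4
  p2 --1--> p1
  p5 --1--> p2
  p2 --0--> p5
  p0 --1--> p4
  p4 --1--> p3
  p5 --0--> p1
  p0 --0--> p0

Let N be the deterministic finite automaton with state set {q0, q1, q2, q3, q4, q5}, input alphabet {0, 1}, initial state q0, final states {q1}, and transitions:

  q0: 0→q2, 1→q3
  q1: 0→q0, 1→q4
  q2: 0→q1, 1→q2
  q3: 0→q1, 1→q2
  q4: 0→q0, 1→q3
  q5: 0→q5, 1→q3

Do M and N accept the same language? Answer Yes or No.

No

The empty string ε is accepted by M but rejected by N.
So L(M) ≠ L(N).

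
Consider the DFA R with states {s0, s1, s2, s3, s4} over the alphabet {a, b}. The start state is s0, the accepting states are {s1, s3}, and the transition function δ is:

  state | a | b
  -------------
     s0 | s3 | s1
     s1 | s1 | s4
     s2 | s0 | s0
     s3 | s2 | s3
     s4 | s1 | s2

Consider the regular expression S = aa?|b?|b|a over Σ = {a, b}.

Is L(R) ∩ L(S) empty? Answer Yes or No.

No

The string a is accepted by both R and S.
Hence L(R) ∩ L(S) ≠ ∅.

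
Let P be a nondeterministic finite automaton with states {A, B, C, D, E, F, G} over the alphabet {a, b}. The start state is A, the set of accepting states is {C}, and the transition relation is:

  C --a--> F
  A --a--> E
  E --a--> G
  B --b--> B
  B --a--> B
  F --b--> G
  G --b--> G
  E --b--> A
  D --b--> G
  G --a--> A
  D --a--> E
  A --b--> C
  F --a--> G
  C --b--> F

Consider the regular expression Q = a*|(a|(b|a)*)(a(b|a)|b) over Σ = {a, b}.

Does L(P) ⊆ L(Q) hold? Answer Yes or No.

Converting the expression Q to a DFA (subset construction, then merging equivalent states) gives the minimal DFA with states {q0, q1, q2}, start state q0, accepting states {q0, q1} and transitions q0: a→q0, b→q1; q1: a→q2, b→q1; q2: a→q0, b→q1.
Exploring the product automaton P × Q from the start pair (A, q0), following both machines on each input symbol, reaches 11 state pairs: (A, q0), (E, q0), (C, q1), (G, q0), (A, q1), (F, q2), (F, q1), (G, q1), (E, q2), (G, q2), (A, q2).
P accepts in {C} and Q accepts in {q0, q1}. The reachable pairs whose P-component is accepting are (C, q1); in each of them the Q-component is accepting too, so the product for L(P) \ L(Q) (P-component accepting, Q-component rejecting) has no reachable accepting pair and the difference is empty.
Hence every string in L(P) is also in L(Q).

Yes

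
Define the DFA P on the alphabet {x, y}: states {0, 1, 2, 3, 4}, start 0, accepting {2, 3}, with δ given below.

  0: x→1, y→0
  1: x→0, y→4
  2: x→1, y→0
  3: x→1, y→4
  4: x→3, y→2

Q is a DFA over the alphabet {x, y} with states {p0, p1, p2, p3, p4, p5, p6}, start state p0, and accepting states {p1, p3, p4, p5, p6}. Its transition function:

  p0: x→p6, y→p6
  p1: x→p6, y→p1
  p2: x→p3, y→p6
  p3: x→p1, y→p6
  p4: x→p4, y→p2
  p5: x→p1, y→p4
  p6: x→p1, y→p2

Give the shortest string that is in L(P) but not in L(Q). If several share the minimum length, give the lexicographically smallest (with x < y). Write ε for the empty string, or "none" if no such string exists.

xyxyy

The string xyxyy is accepted by P but not by Q.
No shorter string lies in the difference, and xyxyy is the lexicographically first length-5 string in L(P) \ L(Q).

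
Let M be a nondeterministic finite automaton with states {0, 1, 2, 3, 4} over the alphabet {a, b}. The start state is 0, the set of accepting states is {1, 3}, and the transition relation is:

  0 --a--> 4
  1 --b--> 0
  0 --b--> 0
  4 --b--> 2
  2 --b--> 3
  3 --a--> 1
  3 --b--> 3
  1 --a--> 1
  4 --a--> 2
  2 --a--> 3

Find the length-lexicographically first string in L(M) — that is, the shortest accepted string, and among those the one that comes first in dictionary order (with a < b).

aaa

A breadth-first search from 0 reaches an accepting state first via the path 0 → 4 → 2 → 3 on input aaa.
No string of length < 3 is accepted (BFS exhausts all shorter strings without reaching an accepting state), and aaa is the lexicographically least accepting string of length 3.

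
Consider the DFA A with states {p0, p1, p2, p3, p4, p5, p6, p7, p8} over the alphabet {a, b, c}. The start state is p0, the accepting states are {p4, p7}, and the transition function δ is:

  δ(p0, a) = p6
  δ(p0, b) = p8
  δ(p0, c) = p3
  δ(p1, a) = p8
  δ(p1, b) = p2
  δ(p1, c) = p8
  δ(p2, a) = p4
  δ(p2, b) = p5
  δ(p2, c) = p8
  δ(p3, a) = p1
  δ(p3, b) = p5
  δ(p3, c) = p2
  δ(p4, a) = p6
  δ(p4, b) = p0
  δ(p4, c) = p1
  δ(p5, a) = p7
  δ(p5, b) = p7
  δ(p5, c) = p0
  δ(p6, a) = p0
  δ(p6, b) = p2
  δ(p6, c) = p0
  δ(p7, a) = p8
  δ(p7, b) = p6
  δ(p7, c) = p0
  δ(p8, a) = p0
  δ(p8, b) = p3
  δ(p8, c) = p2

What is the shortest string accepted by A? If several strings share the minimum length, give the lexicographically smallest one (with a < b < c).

aba

A breadth-first search from p0 reaches an accepting state first via the path p0 → p6 → p2 → p4 on input aba.
No string of length < 3 is accepted (BFS exhausts all shorter strings without reaching an accepting state), and aba is the lexicographically least accepting string of length 3.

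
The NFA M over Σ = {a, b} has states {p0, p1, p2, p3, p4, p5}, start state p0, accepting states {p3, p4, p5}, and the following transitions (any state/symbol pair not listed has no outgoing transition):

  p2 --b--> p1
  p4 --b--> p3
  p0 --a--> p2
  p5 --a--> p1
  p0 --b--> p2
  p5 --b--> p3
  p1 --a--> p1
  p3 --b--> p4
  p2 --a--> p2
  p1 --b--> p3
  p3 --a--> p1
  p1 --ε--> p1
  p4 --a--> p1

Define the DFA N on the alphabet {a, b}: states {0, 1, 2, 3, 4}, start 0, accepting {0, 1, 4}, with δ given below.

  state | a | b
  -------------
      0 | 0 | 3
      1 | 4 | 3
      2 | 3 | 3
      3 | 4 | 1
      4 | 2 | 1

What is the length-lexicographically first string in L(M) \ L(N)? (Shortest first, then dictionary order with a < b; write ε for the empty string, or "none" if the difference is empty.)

The string bbb is accepted by M but not by N.
No shorter string lies in the difference, and bbb is the lexicographically first length-3 string in L(M) \ L(N).

bbb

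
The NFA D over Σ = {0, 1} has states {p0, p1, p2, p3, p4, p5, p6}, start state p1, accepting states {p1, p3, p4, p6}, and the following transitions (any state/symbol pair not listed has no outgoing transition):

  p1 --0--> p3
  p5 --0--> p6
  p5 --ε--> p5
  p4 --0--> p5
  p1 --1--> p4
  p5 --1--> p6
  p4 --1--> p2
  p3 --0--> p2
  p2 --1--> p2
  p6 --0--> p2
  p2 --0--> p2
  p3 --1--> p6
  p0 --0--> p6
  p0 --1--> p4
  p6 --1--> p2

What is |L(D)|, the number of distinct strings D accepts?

The useful subgraph on states {p1, p3, p4, p5, p6} is acyclic, so L(D) is finite; the longest accepting path visits 4 useful states, giving maximum string length 3.
Counting accepting paths from p1 by length: 1 of length 0, 2 of length 1, 1 of length 2, 2 of length 3. Total 6.

6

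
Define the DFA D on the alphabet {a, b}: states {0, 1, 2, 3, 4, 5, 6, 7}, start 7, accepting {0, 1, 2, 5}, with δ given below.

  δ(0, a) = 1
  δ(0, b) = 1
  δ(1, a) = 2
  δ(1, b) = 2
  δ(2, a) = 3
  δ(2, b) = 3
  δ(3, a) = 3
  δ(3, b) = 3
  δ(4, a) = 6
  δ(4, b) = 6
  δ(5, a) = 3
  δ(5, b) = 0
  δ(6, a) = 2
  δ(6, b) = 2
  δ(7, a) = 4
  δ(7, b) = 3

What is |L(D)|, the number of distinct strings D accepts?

The useful subgraph on states {2, 4, 6, 7} is acyclic, so L(D) is finite; the longest accepting path visits 4 useful states, giving maximum string length 3.
Counting accepting paths from 7 by length: 4 of length 3. Total 4.

4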